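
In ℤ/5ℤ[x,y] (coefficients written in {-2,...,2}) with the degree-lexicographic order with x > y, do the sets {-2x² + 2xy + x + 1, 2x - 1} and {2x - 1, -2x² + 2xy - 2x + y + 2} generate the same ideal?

Two ideals are equal iff their reduced Gröbner bases coincide (the reduced basis is unique for a fixed ordering).
Buchberger on the first generating set:
f_1 = -2x² + 2xy + x + 1, LT = x².
f_2 = 2x - 1, LT = x.

S(f_1,f_2): lcm = x². S = -xy + 2.
  leading term xy: subtract (2y)·f_2 from -xy + 2 → 2y + 2
  leading term y: no divisor's leading term divides it; move 2y to the remainder.
  leading term 1: no divisor's leading term divides it; move 2 to the remainder.
  remainder 2y + 2 ≠ 0; add g_3 = 2y + 2 to the basis.

The other S-polynomials (S(f_1,g_3), S(f_2,g_3)) all reduce to 0 modulo the current basis, so we have a Gröbner basis.
Inter-reduce: drop elements whose leading term is divisible by another's, tail-reduce, and make monic.
Reduced Gröbner basis: {x + 2, y + 1}.

Buchberger on the second generating set:
h_1 = 2x - 1, LT = x.
h_2 = -2x² + 2xy - 2x + y + 2, LT = x².

S(h_1,h_2): lcm = x². S = xy + x - 2y + 1.
  leading term xy: subtract (-2y)·h_1 from xy + x - 2y + 1 → x + y + 1
  leading term x: subtract (-2)·h_1 from x + y + 1 → y - 1
  leading term y: no divisor's leading term divides it; move y to the remainder.
  leading term 1: no divisor's leading term divides it; move -1 to the remainder.
  remainder y - 1 ≠ 0; add k_3 = y - 1 to the basis.

The other S-polynomials (S(h_1,k_3), S(h_2,k_3)) all reduce to 0 modulo the current basis, so we have a Gröbner basis.
Inter-reduce: drop elements whose leading term is divisible by another's, tail-reduce, and make monic.
Reduced Gröbner basis: {x + 2, y - 1}.

Since the reduced bases disagree, the two ideals are not the same.

No, the ideals differ.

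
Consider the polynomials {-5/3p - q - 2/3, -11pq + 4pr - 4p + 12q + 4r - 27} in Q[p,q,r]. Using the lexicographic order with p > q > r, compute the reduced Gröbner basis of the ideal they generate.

G = {p + 3/5q + 2/5, q^2 - 4/11qr + 94/33q + 4/11r - 127/33}

The reduced Gröbner basis is the canonical form of the ideal for this ordering.

f_1 = -5/3p - q - 2/3, LT = p.
f_2 = -11pq + 4pr - 4p + 12q + 4r - 27, LT = pq.

S(f_1,f_2): lcm = pq. S = 4/11pr - 4/11p + 3/5q^2 + 82/55q + 4/11r - 27/11.
  leading term pr: subtract (-12/55r)·f_1 from 4/11pr - 4/11p + 3/5q^2 + 82/55q + 4/11r - 27/11 → -4/11p + 3/5q^2 - 12/55qr + 82/55q + 12/55r - 27/11
  leading term p: subtract (12/55)·f_1 from -4/11p + 3/5q^2 - 12/55qr + 82/55q + 12/55r - 27/11 → 3/5q^2 - 12/55qr + 94/55q + 12/55r - 127/55
  leading term q^2: no divisor's leading term divides it; move 3/5q^2 to the remainder.
  leading term qr: no divisor's leading term divides it; move -12/55qr to the remainder.
  leading term q: no divisor's leading term divides it; move 94/55q to the remainder.
  leading term r: no divisor's leading term divides it; move 12/55r to the remainder.
  leading term 1: no divisor's leading term divides it; move -127/55 to the remainder.
  remainder 3/5q^2 - 12/55qr + 94/55q + 12/55r - 127/55 ≠ 0; add g_3 = 3/5q^2 - 12/55qr + 94/55q + 12/55r - 127/55 to the basis.

The other S-polynomials (S(f_1,g_3), S(f_2,g_3)) all reduce to 0 modulo the current basis, so we have a Gröbner basis.
Inter-reduce: drop elements whose leading term is divisible by another's, tail-reduce, and make monic.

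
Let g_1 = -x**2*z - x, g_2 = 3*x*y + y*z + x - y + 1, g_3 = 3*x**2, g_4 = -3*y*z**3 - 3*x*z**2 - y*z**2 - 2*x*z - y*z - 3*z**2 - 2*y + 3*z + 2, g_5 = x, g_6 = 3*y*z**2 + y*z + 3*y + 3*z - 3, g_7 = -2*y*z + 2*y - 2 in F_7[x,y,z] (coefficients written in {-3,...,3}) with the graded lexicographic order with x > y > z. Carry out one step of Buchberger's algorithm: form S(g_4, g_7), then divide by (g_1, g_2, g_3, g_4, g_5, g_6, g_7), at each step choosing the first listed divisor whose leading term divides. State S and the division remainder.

S(g_4, g_7) = x*z**2 - y*z**2 + 3*x*z - 2*y*z + 3*y - z - 3; remainder on division = 0.

lcm(LM(g_4), LM(g_7)) = y*z**3.
S = (lcm/LT(g_4))·g_4 − (lcm/LT(g_7))·g_7 = x*z**2 - y*z**2 + 3*x*z - 2*y*z + 3*y - z - 3.
Reduce S modulo (g_1, g_2, g_3, g_4, g_5, g_6, g_7) in that order:
  leading term x*z**2: subtract (z**2)·g_5 from x*z**2 - y*z**2 + 3*x*z - 2*y*z + 3*y - z - 3 → -y*z**2 + 3*x*z - 2*y*z + 3*y - z - 3
  leading term y*z**2: subtract (2)·g_6 from -y*z**2 + 3*x*z - 2*y*z + 3*y - z - 3 → 3*x*z + 3*y*z - 3*y + 3
  leading term x*z: subtract (3*z)·g_5 from 3*x*z + 3*y*z - 3*y + 3 → 3*y*z - 3*y + 3
  leading term y*z: subtract (2)·g_7 from 3*y*z - 3*y + 3 → 0
The remainder is 0, so this S-polynomial contributes no new basis element.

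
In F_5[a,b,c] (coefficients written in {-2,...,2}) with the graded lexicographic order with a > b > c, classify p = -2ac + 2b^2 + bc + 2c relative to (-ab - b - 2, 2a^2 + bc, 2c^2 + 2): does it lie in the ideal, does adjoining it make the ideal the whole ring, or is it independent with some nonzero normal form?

-2ac + 2b^2 + bc + 2c lies in I (it reduces to 0).

First compute the reduced Gröbner basis of I by Buchberger's algorithm.
f_1 = -ab - b - 2, LT = ab.
f_2 = 2a^2 + bc, LT = a^2.
f_3 = 2c^2 + 2, LT = c^2.

S(f_1,f_2): lcm = a^2b. S = 2b^2c + ab + 2a.
  reduce S modulo (f_1, f_2, f_3):
  remainder 2b^2c + 2a - b - 2 ≠ 0; add h_4 = 2b^2c + 2a - b - 2 to the basis.

S(f_3,h_4): lcm = b^2c^2. S = -ac + b^2 - 2bc + c.
  reduce S modulo (f_1, f_2, f_3, h_4):
  remainder -ac + b^2 - 2bc + c ≠ 0; add h_5 = -ac + b^2 - 2bc + c to the basis.

S(f_1,h_5): lcm = abc. S = b^3 - 2b^2c + 2bc + 2c.
  reduce S modulo (f_1, f_2, f_3, h_4, h_5):
  remainder b^3 + 2bc + 2a - b + 2c - 2 ≠ 0; add h_6 = b^3 + 2bc + 2a - b + 2c - 2 to the basis.

The other S-polynomials (S(f_1,f_3), S(f_2,f_3), S(f_1,h_4), S(f_2,h_4), S(f_2,h_5), S(f_3,h_5), S(h_4,h_5), S(f_1,h_6), S(f_2,h_6), S(f_3,h_6), S(h_4,h_6), S(h_5,h_6)) all reduce to 0 modulo the current basis, so we have a Gröbner basis.
Inter-reduce: drop elements whose leading term is divisible by another's, tail-reduce, and make monic.
Reduced Gröbner basis: {b^3 + 2bc + 2a - b + 2c - 2, b^2c + a + 2b - 1, a^2 - 2bc, ab + b + 2, ac - b^2 + 2bc - c, c^2 + 1}.
Label its elements g_1 = b^3 + 2bc + 2a - b + 2c - 2, g_2 = b^2c + a + 2b - 1, g_3 = a^2 - 2bc, g_4 = ab + b + 2, g_5 = ac - b^2 + 2bc - c, g_6 = c^2 + 1.

Reduce p = -2ac + 2b^2 + bc + 2c modulo G:
  leading term ac: subtract (-2)·g_5 from -2ac + 2b^2 + bc + 2c → 0
  normal form = 0.
Since the normal form is 0, p ∈ I.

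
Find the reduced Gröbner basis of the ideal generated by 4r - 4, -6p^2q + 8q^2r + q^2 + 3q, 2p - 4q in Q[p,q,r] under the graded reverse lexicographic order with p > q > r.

G = {q^3 - 3/8q^2 - 1/8q, p - 2q, r - 1}

Buchberger's algorithm terminates because the ascending chain of leading-term ideals stabilizes.

f_1 = 4r - 4, LT = r.
f_2 = -6p^2q + 8q^2r + q^2 + 3q, LT = p^2q.
f_3 = 2p - 4q, LT = p.

S(f_2,f_3): lcm = p^2q. S = 2pq^2 - 4/3q^2r - 1/6q^2 - 1/2q.
  leading term pq^2: subtract (q^2)·f_3 from 2pq^2 - 4/3q^2r - 1/6q^2 - 1/2q → 4q^3 - 4/3q^2r - 1/6q^2 - 1/2q
  leading term q^3: no divisor's leading term divides it; move 4q^3 to the remainder.
  leading term q^2r: subtract (-1/3q^2)·f_1 from -4/3q^2r - 1/6q^2 - 1/2q → -3/2q^2 - 1/2q
  leading term q^2: no divisor's leading term divides it; move -3/2q^2 to the remainder.
  leading term q: no divisor's leading term divides it; move -1/2q to the remainder.
  remainder 4q^3 - 3/2q^2 - 1/2q ≠ 0; add g_4 = 4q^3 - 3/2q^2 - 1/2q to the basis.

The other S-polynomials (S(f_1,f_2), S(f_1,f_3), S(f_1,g_4), S(f_2,g_4), S(f_3,g_4)) all reduce to 0 modulo the current basis, so we have a Gröbner basis.
Inter-reduce: drop elements whose leading term is divisible by another's, tail-reduce, and make monic.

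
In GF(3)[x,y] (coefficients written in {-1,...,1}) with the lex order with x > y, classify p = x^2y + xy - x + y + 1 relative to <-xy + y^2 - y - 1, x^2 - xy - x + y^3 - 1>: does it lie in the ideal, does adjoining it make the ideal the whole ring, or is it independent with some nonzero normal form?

First compute the reduced Gröbner basis of I by Buchberger's algorithm.
f_1 = -xy + y^2 - y - 1, LT = xy.
f_2 = x^2 - xy - x + y^3 - 1, LT = x^2.

S(f_1,f_2): lcm = x^2y. S = -xy + x - y^4 + y.
  reduce S modulo (f_1, f_2):
  remainder x - y^4 - y^2 - y + 1 ≠ 0; add h_3 = x - y^4 - y^2 - y + 1 to the basis.

S(f_1,h_3): lcm = xy. S = y^5 + y^3 + 1.
  reduce S modulo (f_1, f_2, h_3):
  remainder y^5 + y^3 + 1 ≠ 0; add h_4 = y^5 + y^3 + 1 to the basis.

The other S-polynomials (S(f_2,h_3), S(f_1,h_4), S(f_2,h_4), S(h_3,h_4)) all reduce to 0 modulo the current basis, so we have a Gröbner basis.
Inter-reduce: drop elements whose leading term is divisible by another's, tail-reduce, and make monic.
Reduced Gröbner basis: {x - y^4 - y^2 - y + 1, y^5 + y^3 + 1}.
Label its elements g_1 = x - y^4 - y^2 - y + 1, g_2 = y^5 + y^3 + 1.

Reduce p = x^2y + xy - x + y + 1 modulo G:
  leading term x^2y: subtract (xy)·g_1 from x^2y + xy - x + y + 1 → xy^5 + xy^3 + xy^2 - x + y + 1
  leading term xy^5: subtract (y^5)·g_1 from xy^5 + xy^3 + xy^2 - x + y + 1 → xy^3 + xy^2 - x + y^9 + y^7 + y^6 - y^5 + y + 1
  leading term xy^3: subtract (y^3)·g_1 from xy^3 + xy^2 - x + y^9 + y^7 + y^6 - y^5 + y + 1 → xy^2 - x + y^9 - y^7 + y^6 + y^4 - y^3 + y + 1
  leading term xy^2: subtract (y^2)·g_1 from xy^2 - x + y^9 - y^7 + y^6 + y^4 - y^3 + y + 1 → -x + y^9 - y^7 - y^6 - y^4 - y^2 + y + 1
  leading term x: subtract (-1)·g_1 from -x + y^9 - y^7 - y^6 - y^4 - y^2 + y + 1 → y^9 - y^7 - y^6 + y^4 + y^2 - 1
  leading term y^9: subtract (y^4)·g_2 from y^9 - y^7 - y^6 + y^4 + y^2 - 1 → y^7 - y^6 + y^2 - 1
  leading term y^7: subtract (y^2)·g_2 from y^7 - y^6 + y^2 - 1 → -y^6 - y^5 - 1
  leading term y^6: subtract (-y)·g_2 from -y^6 - y^5 - 1 → -y^5 + y^4 + y - 1
  leading term y^5: subtract (-1)·g_2 from -y^5 + y^4 + y - 1 → y^4 + y^3 + y
  leading term y^4: no divisor's leading term divides it; move y^4 to the remainder.
  leading term y^3: no divisor's leading term divides it; move y^3 to the remainder.
  leading term y: no divisor's leading term divides it; move y to the remainder.
  normal form = y^4 + y^3 + y.
The normal form is nonzero, so p ∉ I. Since p minus its normal form lies in I, I + (p) = I + (r) where r = y^4 + y^3 + y; decide whether this ideal is the whole ring.
Run Buchberger on G together with r (pairs among the g_i already reduce to 0 since G is a Gröbner basis):
g_1 = x - y^4 - y^2 - y + 1, LT = x.
g_2 = y^5 + y^3 + 1, LT = y^5.
r = y^4 + y^3 + y, LT = y^4.

S(g_2,r): lcm = y^5. S = -y^4 + y^3 - y^2 + 1.
  reduce S modulo (g_1, g_2, r):
  remainder -y^3 - y^2 + y + 1 ≠ 0; add m_4 = -y^3 - y^2 + y + 1 to the basis.

S(g_2,m_4): lcm = y^5. S = -y^4 - y^3 + y^2 + 1.
  reduce S modulo (g_1, g_2, r, m_4):
  remainder y^2 + y + 1 ≠ 0; add m_5 = y^2 + y + 1 to the basis.

S(r,m_4): lcm = y^4. S = y^2 - y.
  reduce S modulo (g_1, g_2, r, m_4, m_5):
  remainder y - 1 ≠ 0; add m_6 = y - 1 to the basis.

The other S-polynomials (S(g_1,g_2), S(g_1,r), S(g_1,m_4), S(g_1,m_5), S(g_2,m_5), S(r,m_5), S(m_4,m_5), S(g_1,m_6), S(g_2,m_6), S(r,m_6), S(m_4,m_6), S(m_5,m_6)) all reduce to 0 modulo the current basis, so we have a Gröbner basis.
Inter-reduce: drop elements whose leading term is divisible by another's, tail-reduce, and make monic.
Reduced Gröbner basis: {x + 1, y - 1}.
The reduced Gröbner basis of I + (p) is {x + 1, y - 1} ≠ {1}, a proper ideal, so the enlarged system stays consistent: p is independent of I, with normal form y^4 + y^3 + y.

x^2y + xy - x + y + 1 is independent of I; its normal form modulo I is y^4 + y^3 + y.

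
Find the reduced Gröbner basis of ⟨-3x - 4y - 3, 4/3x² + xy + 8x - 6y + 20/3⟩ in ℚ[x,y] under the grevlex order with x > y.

G = {y² - 381/28y, x + 4/3y + 1}

This is the nonlinear analogue of row-reducing a linear system.

f_1 = -3x - 4y - 3, LT = x.
f_2 = 4/3x² + xy + 8x - 6y + 20/3, LT = x².

S(f_1,f_2): lcm = x². S = 7/12xy - 5x + 9/2y - 5.
  leading term xy: subtract (-7/36y)·f_1 from 7/12xy - 5x + 9/2y - 5 → -7/9y² - 5x + 47/12y - 5
  leading term y²: no divisor's leading term divides it; move -7/9y² to the remainder.
  leading term x: subtract (5/3)·f_1 from -5x + 47/12y - 5 → 127/12y
  leading term y: no divisor's leading term divides it; move 127/12y to the remainder.
  remainder -7/9y² + 127/12y ≠ 0; add g_3 = -7/9y² + 127/12y to the basis.

The other S-polynomials (S(f_1,g_3), S(f_2,g_3)) all reduce to 0 modulo the current basis, so we have a Gröbner basis.
Inter-reduce: drop elements whose leading term is divisible by another's, tail-reduce, and make monic.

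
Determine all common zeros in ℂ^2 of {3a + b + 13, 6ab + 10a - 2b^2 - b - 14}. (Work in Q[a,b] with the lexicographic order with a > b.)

Compute a lex Gröbner basis by Buchberger's algorithm.
f_1 = 3a + b + 13, LT = a.
f_2 = 6ab + 10a - 2b^2 - b - 14, LT = ab.

S(f_1,f_2): lcm = ab. S = -5/3a + 2/3b^2 + 9/2b + 7/3.
  leading term a: subtract (-5/9)·f_1 from -5/3a + 2/3b^2 + 9/2b + 7/3 → 2/3b^2 + 91/18b + 86/9
  leading term b^2: no divisor's leading term divides it; move 2/3b^2 to the remainder.
  leading term b: no divisor's leading term divides it; move 91/18b to the remainder.
  leading term 1: no divisor's leading term divides it; move 86/9 to the remainder.
  remainder 2/3b^2 + 91/18b + 86/9 ≠ 0; add h_3 = 2/3b^2 + 91/18b + 86/9 to the basis.

The other S-polynomials (S(f_1,h_3), S(f_2,h_3)) all reduce to 0 modulo the current basis, so we have a Gröbner basis.
Inter-reduce: drop elements whose leading term is divisible by another's, tail-reduce, and make monic.
Reduced Gröbner basis: {a + 1/3b + 13/3, b^2 + 91/12b + 43/3}.

From the last basis element, b^2 + 91/12b + 43/3 = 0, so b takes values in {-4, -43/12}. Each choice, substituted upward through the basis, yields the corresponding point(s) of the solution set.
  b = -4: the earlier basis element becomes a + 3 = 0, giving a = -3 — point (-3, -4).
  b = -43/12: the earlier basis element becomes a + 113/36 = 0, giving a = -113/36 — point (-113/36, -43/12).
Substituting each solution back into the original system confirms all equations vanish.

{(-3, -4), (-113/36, -43/12)}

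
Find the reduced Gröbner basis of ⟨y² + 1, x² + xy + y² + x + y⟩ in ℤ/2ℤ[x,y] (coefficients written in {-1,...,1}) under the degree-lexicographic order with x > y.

G = {x² + xy + x + y + 1, y² + 1}

f_1 = y² + 1, LT = y².
f_2 = x² + xy + y² + x + y, LT = x².

The S-polynomials (S(f_1,f_2)) all reduce to 0 modulo the current basis, so we have a Gröbner basis.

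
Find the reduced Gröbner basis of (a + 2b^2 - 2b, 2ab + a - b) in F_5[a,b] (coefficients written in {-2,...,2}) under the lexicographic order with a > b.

f_1 = a + 2b^2 - 2b, LT = a.
f_2 = 2ab + a - b, LT = ab.

S(f_1,f_2): lcm = ab. S = 2a + 2b^3 - 2b^2 - 2b.
  leading term a: subtract (2)·f_1 from 2a + 2b^3 - 2b^2 - 2b → 2b^3 - b^2 + 2b
  leading term b^3: no divisor's leading term divides it; move 2b^3 to the remainder.
  leading term b^2: no divisor's leading term divides it; move -b^2 to the remainder.
  leading term b: no divisor's leading term divides it; move 2b to the remainder.
  remainder 2b^3 - b^2 + 2b ≠ 0; add g_3 = 2b^3 - b^2 + 2b to the basis.

S(f_1,g_3): leading monomials are coprime, so the S-polynomial reduces to 0 (Buchberger's first criterion).
S(f_2,g_3): lcm = ab^3. S = ab^2 - ab + 2b^3.
  leading term ab^2: subtract (b^2)·f_1 from ab^2 - ab + 2b^3 → -ab - 2b^4 - b^3
  leading term ab: subtract (-b)·f_1 from -ab - 2b^4 - b^3 → -2b^4 + b^3 - 2b^2
  leading term b^4: subtract (-b)·g_3 from -2b^4 + b^3 - 2b^2 → 0
  remainder 0.

Every S-polynomial of the final basis reduces to 0, so we have a Gröbner basis.
Inter-reduce: drop elements whose leading term is divisible by another's, tail-reduce, and make monic.

G = {a + 2b^2 - 2b, b^3 + 2b^2 + b}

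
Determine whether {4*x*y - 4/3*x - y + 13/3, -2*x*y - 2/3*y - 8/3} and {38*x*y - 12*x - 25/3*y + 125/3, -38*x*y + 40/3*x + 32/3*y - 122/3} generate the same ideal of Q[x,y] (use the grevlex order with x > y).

Yes, the ideals are equal.

For a fixed monomial order, each ideal has a unique reduced Gröbner basis; comparing bases decides equality.
Buchberger on the first generating set:
f_1 = 4*x*y - 4/3*x - y + 13/3, LT = x*y.
f_2 = -2*x*y - 2/3*y - 8/3, LT = x*y.

S(f_1,f_2): lcm = x*y. S = -1/3*x - 7/12*y - 1/4.
  leading term x: no divisor's leading term divides it; move -1/3*x to the remainder.
  leading term y: no divisor's leading term divides it; move -7/12*y to the remainder.
  leading term 1: no divisor's leading term divides it; move -1/4 to the remainder.
  remainder -1/3*x - 7/12*y - 1/4 ≠ 0; add g_3 = -1/3*x - 7/12*y - 1/4 to the basis.

S(f_1,g_3): lcm = x*y. S = -7/4*y**2 - 1/3*x - y + 13/12.
  leading term y**2: no divisor's leading term divides it; move -7/4*y**2 to the remainder.
  leading term x: subtract (1)·g_3 from -1/3*x - y + 13/12 → -5/12*y + 4/3
  leading term y: no divisor's leading term divides it; move -5/12*y to the remainder.
  leading term 1: no divisor's leading term divides it; move 4/3 to the remainder.
  remainder -7/4*y**2 - 5/12*y + 4/3 ≠ 0; add g_4 = -7/4*y**2 - 5/12*y + 4/3 to the basis.

The other S-polynomials (S(f_2,g_3), S(f_1,g_4), S(f_2,g_4), S(g_3,g_4)) all reduce to 0 modulo the current basis, so we have a Gröbner basis.
Inter-reduce: drop elements whose leading term is divisible by another's, tail-reduce, and make monic.
Reduced Gröbner basis: {y**2 + 5/21*y - 16/21, x + 7/4*y + 3/4}.

Buchberger on the second generating set:
h_1 = 38*x*y - 12*x - 25/3*y + 125/3, LT = x*y.
h_2 = -38*x*y + 40/3*x + 32/3*y - 122/3, LT = x*y.

S(h_1,h_2): lcm = x*y. S = 2/57*x + 7/114*y + 1/38.
  leading term x: no divisor's leading term divides it; move 2/57*x to the remainder.
  leading term y: no divisor's leading term divides it; move 7/114*y to the remainder.
  leading term 1: no divisor's leading term divides it; move 1/38 to the remainder.
  remainder 2/57*x + 7/114*y + 1/38 ≠ 0; add k_3 = 2/57*x + 7/114*y + 1/38 to the basis.

S(h_1,k_3): lcm = x*y. S = -7/4*y**2 - 6/19*x - 221/228*y + 125/114.
  leading term y**2: no divisor's leading term divides it; move -7/4*y**2 to the remainder.
  leading term x: subtract (-9)·k_3 from -6/19*x - 221/228*y + 125/114 → -5/12*y + 4/3
  leading term y: no divisor's leading term divides it; move -5/12*y to the remainder.
  leading term 1: no divisor's leading term divides it; move 4/3 to the remainder.
  remainder -7/4*y**2 - 5/12*y + 4/3 ≠ 0; add k_4 = -7/4*y**2 - 5/12*y + 4/3 to the basis.

The other S-polynomials (S(h_2,k_3), S(h_1,k_4), S(h_2,k_4), S(k_3,k_4)) all reduce to 0 modulo the current basis, so we have a Gröbner basis.
Inter-reduce: drop elements whose leading term is divisible by another's, tail-reduce, and make monic.
Reduced Gröbner basis: {y**2 + 5/21*y - 16/21, x + 7/4*y + 3/4}.

Same reduced basis, so the two generating sets span the same ideal.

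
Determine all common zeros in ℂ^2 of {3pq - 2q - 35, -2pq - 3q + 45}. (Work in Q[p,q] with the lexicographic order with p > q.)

{(3, 5)}

Compute a lex Gröbner basis by Buchberger's algorithm.
f_1 = 3pq - 2q - 35, LT = pq.
f_2 = -2pq - 3q + 45, LT = pq.

S(f_1,f_2): lcm = pq. S = -13/6q + 65/6.
  leading term q: no divisor's leading term divides it; move -13/6q to the remainder.
  leading term 1: no divisor's leading term divides it; move 65/6 to the remainder.
  remainder -13/6q + 65/6 ≠ 0; add h_3 = -13/6q + 65/6 to the basis.

S(f_1,h_3): lcm = pq. S = 5p - 2/3q - 35/3.
  leading term p: no divisor's leading term divides it; move 5p to the remainder.
  leading term q: subtract (4/13)·h_3 from -2/3q - 35/3 → -15
  leading term 1: no divisor's leading term divides it; move -15 to the remainder.
  remainder 5p - 15 ≠ 0; add h_4 = 5p - 15 to the basis.

The other S-polynomials (S(f_2,h_3), S(f_1,h_4), S(f_2,h_4), S(h_3,h_4)) all reduce to 0 modulo the current basis, so we have a Gröbner basis.
Inter-reduce: drop elements whose leading term is divisible by another's, tail-reduce, and make monic.
Reduced Gröbner basis: {p - 3, q - 5}.

Since the basis is lex-ordered, q - 5 is univariate in q. Its roots are {5}. Back-substituting each root into the other basis elements fixes the other coordinates.
  q = 5: the earlier basis element becomes p - 3 = 0, giving p = 3 — point (3, 5).
Check: every point annihilates each of the original generators.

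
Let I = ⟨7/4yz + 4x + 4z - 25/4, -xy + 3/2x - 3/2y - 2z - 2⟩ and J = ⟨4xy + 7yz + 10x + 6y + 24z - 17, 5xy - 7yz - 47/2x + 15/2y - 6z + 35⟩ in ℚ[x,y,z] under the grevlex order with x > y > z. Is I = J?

Two ideals are equal iff their reduced Gröbner bases coincide (the reduced basis is unique for a fixed ordering).
Buchberger on the first generating set:
f_1 = 7/4yz + 4x + 4z - 25/4, LT = yz.
f_2 = -xy + 3/2x - 3/2y - 2z - 2, LT = xy.

S(f_1,f_2): lcm = xyz. S = 16/7x² + 53/14xz - 3/2yz - 2z² - 25/7x - 2z.
  leading term x²: no divisor's leading term divides it; move 16/7x² to the remainder.
  leading term xz: no divisor's leading term divides it; move 53/14xz to the remainder.
  leading term yz: subtract (-6/7)·f_1 from -3/2yz - 2z² - 25/7x - 2z → -2z² - 1/7x + 10/7z - 75/14
  leading term z²: no divisor's leading term divides it; move -2z² to the remainder.
  leading term x: no divisor's leading term divides it; move -1/7x to the remainder.
  leading term z: no divisor's leading term divides it; move 10/7z to the remainder.
  leading term 1: no divisor's leading term divides it; move -75/14 to the remainder.
  remainder 16/7x² + 53/14xz - 2z² - 1/7x + 10/7z - 75/14 ≠ 0; add g_3 = 16/7x² + 53/14xz - 2z² - 1/7x + 10/7z - 75/14 to the basis.

The other S-polynomials (S(f_1,g_3), S(f_2,g_3)) all reduce to 0 modulo the current basis, so we have a Gröbner basis.
Inter-reduce: drop elements whose leading term is divisible by another's, tail-reduce, and make monic.
Reduced Gröbner basis: {x² + 53/32xz - ⅞z² - 1/16x + ⅝z - 75/32, xy - 3/2x + 3/2y + 2z + 2, yz + 16/7x + 16/7z - 25/7}.

Buchberger on the second generating set:
h_1 = 4xy + 7yz + 10x + 6y + 24z - 17, LT = xy.
h_2 = 5xy - 7yz - 47/2x + 15/2y - 6z + 35, LT = xy.

S(h_1,h_2): lcm = xy. S = 63/20yz + 36/5x + 36/5z - 45/4.
  leading term yz: no divisor's leading term divides it; move 63/20yz to the remainder.
  leading term x: no divisor's leading term divides it; move 36/5x to the remainder.
  leading term z: no divisor's leading term divides it; move 36/5z to the remainder.
  leading term 1: no divisor's leading term divides it; move -45/4 to the remainder.
  remainder 63/20yz + 36/5x + 36/5z - 45/4 ≠ 0; add k_3 = 63/20yz + 36/5x + 36/5z - 45/4 to the basis.

S(h_1,k_3): lcm = xyz. S = 7/4yz² - 16/7x² + 3/14xz + 3/2yz + 6z² + 25/7x - 17/4z.
  leading term yz²: subtract (5/9z)·k_3 from 7/4yz² - 16/7x² + 3/14xz + 3/2yz + 6z² + 25/7x - 17/4z → -16/7x² - 53/14xz + 3/2yz + 2z² + 25/7x + 2z
  leading term x²: no divisor's leading term divides it; move -16/7x² to the remainder.
  leading term xz: no divisor's leading term divides it; move -53/14xz to the remainder.
  leading term yz: subtract (10/21)·k_3 from 3/2yz + 2z² + 25/7x + 2z → 2z² + 1/7x - 10/7z + 75/14
  leading term z²: no divisor's leading term divides it; move 2z² to the remainder.
  leading term x: no divisor's leading term divides it; move 1/7x to the remainder.
  leading term z: no divisor's leading term divides it; move -10/7z to the remainder.
  leading term 1: no divisor's leading term divides it; move 75/14 to the remainder.
  remainder -16/7x² - 53/14xz + 2z² + 1/7x - 10/7z + 75/14 ≠ 0; add k_4 = -16/7x² - 53/14xz + 2z² + 1/7x - 10/7z + 75/14 to the basis.

The other S-polynomials (S(h_2,k_3), S(h_1,k_4), S(h_2,k_4), S(k_3,k_4)) all reduce to 0 modulo the current basis, so we have a Gröbner basis.
Inter-reduce: drop elements whose leading term is divisible by another's, tail-reduce, and make monic.
Reduced Gröbner basis: {x² + 53/32xz - ⅞z² - 1/16x + ⅝z - 75/32, xy - 3/2x + 3/2y + 2z + 2, yz + 16/7x + 16/7z - 25/7}.

Same reduced basis, so the two generating sets span the same ideal.
The same test decides containment: I ⊆ J iff every generator of I reduces to 0 modulo a Gröbner basis of J.

Yes, the ideals are equal.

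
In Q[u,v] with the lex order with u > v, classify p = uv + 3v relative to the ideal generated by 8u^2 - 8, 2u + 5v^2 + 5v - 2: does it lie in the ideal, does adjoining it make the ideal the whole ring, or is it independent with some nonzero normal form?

uv + 3v is independent of I; its normal form modulo I is -5/2v^3 - 5/2v^2 + 4v.

First compute the reduced Gröbner basis of I by Buchberger's algorithm.
f_1 = 8u^2 - 8, LT = u^2.
f_2 = 2u + 5v^2 + 5v - 2, LT = u.

S(f_1,f_2): lcm = u^2. S = -5/2uv^2 - 5/2uv + u - 1.
  leading term uv^2: subtract (-5/4v^2)·f_2 from -5/2uv^2 - 5/2uv + u - 1 → -5/2uv + u + 25/4v^4 + 25/4v^3 - 5/2v^2 - 1
  leading term uv: subtract (-5/4v)·f_2 from -5/2uv + u + 25/4v^4 + 25/4v^3 - 5/2v^2 - 1 → u + 25/4v^4 + 25/2v^3 + 15/4v^2 - 5/2v - 1
  leading term u: subtract (1/2)·f_2 from u + 25/4v^4 + 25/2v^3 + 15/4v^2 - 5/2v - 1 → 25/4v^4 + 25/2v^3 + 5/4v^2 - 5v
  leading term v^4: no divisor's leading term divides it; move 25/4v^4 to the remainder.
  leading term v^3: no divisor's leading term divides it; move 25/2v^3 to the remainder.
  leading term v^2: no divisor's leading term divides it; move 5/4v^2 to the remainder.
  leading term v: no divisor's leading term divides it; move -5v to the remainder.
  remainder 25/4v^4 + 25/2v^3 + 5/4v^2 - 5v ≠ 0; add h_3 = 25/4v^4 + 25/2v^3 + 5/4v^2 - 5v to the basis.

S(f_1,h_3): leading monomials are coprime, so the S-polynomial reduces to 0 (Buchberger's first criterion).
S(f_2,h_3): leading monomials are coprime, so the S-polynomial reduces to 0 (Buchberger's first criterion).
Every S-polynomial of the final basis reduces to 0, so we have a Gröbner basis.
Inter-reduce: drop elements whose leading term is divisible by another's, tail-reduce, and make monic.
Reduced Gröbner basis: {u + 5/2v^2 + 5/2v - 1, v^4 + 2v^3 + 1/5v^2 - 4/5v}.
Label its elements g_1 = u + 5/2v^2 + 5/2v - 1, g_2 = v^4 + 2v^3 + 1/5v^2 - 4/5v.

Reduce p = uv + 3v modulo G:
  leading term uv: subtract (v)·g_1 from uv + 3v → -5/2v^3 - 5/2v^2 + 4v
  leading term v^3: no divisor's leading term divides it; move -5/2v^3 to the remainder.
  leading term v^2: no divisor's leading term divides it; move -5/2v^2 to the remainder.
  leading term v: no divisor's leading term divides it; move 4v to the remainder.
  normal form = -5/2v^3 - 5/2v^2 + 4v.
The normal form is nonzero, so p ∉ I. Since p minus its normal form lies in I, I + (p) = I + (r) where r = -5/2v^3 - 5/2v^2 + 4v; decide whether this ideal is the whole ring.
Run Buchberger on G together with r (pairs among the g_i already reduce to 0 since G is a Gröbner basis):
g_1 = u + 5/2v^2 + 5/2v - 1, LT = u.
g_2 = v^4 + 2v^3 + 1/5v^2 - 4/5v, LT = v^4.
r = -5/2v^3 - 5/2v^2 + 4v, LT = v^3.

S(g_1,g_2): leading monomials are coprime, so the S-polynomial reduces to 0 (Buchberger's first criterion).
S(g_1,r): leading monomials are coprime, so the S-polynomial reduces to 0 (Buchberger's first criterion).
S(g_2,r): lcm = v^4. S = v^3 + 9/5v^2 - 4/5v.
  leading term v^3: subtract (-2/5)·r from v^3 + 9/5v^2 - 4/5v → 4/5v^2 + 4/5v
  leading term v^2: no divisor's leading term divides it; move 4/5v^2 to the remainder.
  leading term v: no divisor's leading term divides it; move 4/5v to the remainder.
  remainder 4/5v^2 + 4/5v ≠ 0; add m_4 = 4/5v^2 + 4/5v to the basis.

S(g_1,m_4): leading monomials are coprime, so the S-polynomial reduces to 0 (Buchberger's first criterion).
S(g_2,m_4): lcm = v^4. S = v^3 + 1/5v^2 - 4/5v.
  leading term v^3: subtract (-2/5)·r from v^3 + 1/5v^2 - 4/5v → -4/5v^2 + 4/5v
  leading term v^2: subtract (-1)·m_4 from -4/5v^2 + 4/5v → 8/5v
  leading term v: no divisor's leading term divides it; move 8/5v to the remainder.
  remainder 8/5v ≠ 0; add m_5 = 8/5v to the basis.

S(r,m_4): lcm = v^3. S = -8/5v.
  leading term v: subtract (-1)·m_5 from -8/5v → 0
  remainder 0.

S(g_1,m_5): leading monomials are coprime, so the S-polynomial reduces to 0 (Buchberger's first criterion).
S(g_2,m_5): lcm = v^4. S = 2v^3 + 1/5v^2 - 4/5v.
  leading term v^3: subtract (-4/5)·r from 2v^3 + 1/5v^2 - 4/5v → -9/5v^2 + 12/5v
  leading term v^2: subtract (-9/4)·m_4 from -9/5v^2 + 12/5v → 21/5v
  leading term v: subtract (21/8)·m_5 from 21/5v → 0
  remainder 0.

S(r,m_5): lcm = v^3. S = v^2 - 8/5v.
  leading term v^2: subtract (5/4)·m_4 from v^2 - 8/5v → -13/5v
  leading term v: subtract (-13/8)·m_5 from -13/5v → 0
  remainder 0.

S(m_4,m_5): lcm = v^2. S = v.
  leading term v: subtract (5/8)·m_5 from v → 0
  remainder 0.

Every S-polynomial of the final basis reduces to 0, so we have a Gröbner basis.
Inter-reduce: drop elements whose leading term is divisible by another's, tail-reduce, and make monic.
Reduced Gröbner basis: {u - 1, v}.
The reduced Gröbner basis of I + (p) is {u - 1, v} ≠ {1}, a proper ideal, so the enlarged system stays consistent: p is independent of I, with normal form -5/2v^3 - 5/2v^2 + 4v.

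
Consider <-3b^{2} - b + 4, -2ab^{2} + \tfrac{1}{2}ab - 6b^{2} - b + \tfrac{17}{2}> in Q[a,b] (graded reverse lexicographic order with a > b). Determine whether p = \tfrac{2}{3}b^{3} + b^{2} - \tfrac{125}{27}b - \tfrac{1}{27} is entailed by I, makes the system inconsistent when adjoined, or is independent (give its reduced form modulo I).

Adjoining \tfrac{2}{3}b^{3} + b^{2} - \tfrac{125}{27}b - \tfrac{1}{27} makes the ideal the whole ring: the system is inconsistent.

First compute the reduced Gröbner basis of I by Buchberger's algorithm.
f_1 = -3b^{2} - b + 4, LT = b^{2}.
f_2 = -2ab^{2} + \tfrac{1}{2}ab - 6b^{2} - b + \tfrac{17}{2}, LT = ab^{2}.

S(f_1,f_2): lcm = ab^{2}. S = \tfrac{7}{12}ab - 3b^{2} - \tfrac{4}{3}a - \tfrac{1}{2}b + \tfrac{17}{4}.
  leading term ab: no divisor's leading term divides it; move \tfrac{7}{12}ab to the remainder.
  leading term b^{2}: subtract (1)·f_1 from -3b^{2} - \tfrac{4}{3}a - \tfrac{1}{2}b + \tfrac{17}{4} → -\tfrac{4}{3}a + \tfrac{1}{2}b + \tfrac{1}{4}
  leading term a: no divisor's leading term divides it; move -\tfrac{4}{3}a to the remainder.
  leading term b: no divisor's leading term divides it; move \tfrac{1}{2}b to the remainder.
  leading term 1: no divisor's leading term divides it; move \tfrac{1}{4} to the remainder.
  remainder \tfrac{7}{12}ab - \tfrac{4}{3}a + \tfrac{1}{2}b + \tfrac{1}{4} ≠ 0; add h_3 = \tfrac{7}{12}ab - \tfrac{4}{3}a + \tfrac{1}{2}b + \tfrac{1}{4} to the basis.

S(f_1,h_3): lcm = ab^{2}. S = \tfrac{55}{21}ab - \tfrac{6}{7}b^{2} - \tfrac{4}{3}a - \tfrac{3}{7}b.
  leading term ab: subtract (\tfrac{220}{49})·h_3 from \tfrac{55}{21}ab - \tfrac{6}{7}b^{2} - \tfrac{4}{3}a - \tfrac{3}{7}b → -\tfrac{6}{7}b^{2} + \tfrac{228}{49}a - \tfrac{131}{49}b - \tfrac{55}{49}
  leading term b^{2}: subtract (\tfrac{2}{7})·f_1 from -\tfrac{6}{7}b^{2} + \tfrac{228}{49}a - \tfrac{131}{49}b - \tfrac{55}{49} → \tfrac{228}{49}a - \tfrac{117}{49}b - \tfrac{111}{49}
  leading term a: no divisor's leading term divides it; move \tfrac{228}{49}a to the remainder.
  leading term b: no divisor's leading term divides it; move -\tfrac{117}{49}b to the remainder.
  leading term 1: no divisor's leading term divides it; move -\tfrac{111}{49} to the remainder.
  remainder \tfrac{228}{49}a - \tfrac{117}{49}b - \tfrac{111}{49} ≠ 0; add h_4 = \tfrac{228}{49}a - \tfrac{117}{49}b - \tfrac{111}{49} to the basis.

S(f_2,h_3): lcm = ab^{2}. S = \tfrac{57}{28}ab + \tfrac{15}{7}b^{2} + \tfrac{1}{14}b - \tfrac{17}{4}.
  leading term ab: subtract (\tfrac{171}{49})·h_3 from \tfrac{57}{28}ab + \tfrac{15}{7}b^{2} + \tfrac{1}{14}b - \tfrac{17}{4} → \tfrac{15}{7}b^{2} + \tfrac{228}{49}a - \tfrac{82}{49}b - \tfrac{251}{49}
  leading term b^{2}: subtract (-\tfrac{5}{7})·f_1 from \tfrac{15}{7}b^{2} + \tfrac{228}{49}a - \tfrac{82}{49}b - \tfrac{251}{49} → \tfrac{228}{49}a - \tfrac{117}{49}b - \tfrac{111}{49}
  leading term a: subtract (1)·h_4 from \tfrac{228}{49}a - \tfrac{117}{49}b - \tfrac{111}{49} → 0
  remainder 0.

S(f_1,h_4): leading monomials are coprime, so the S-polynomial reduces to 0 (Buchberger's first criterion).
S(f_2,h_4): lcm = ab^{2}. S = \tfrac{39}{76}b^{3} - \tfrac{1}{4}ab + \tfrac{265}{76}b^{2} + \tfrac{1}{2}b - \tfrac{17}{4}.
  leading term b^{3}: subtract (-\tfrac{13}{76}b)·f_1 from \tfrac{39}{76}b^{3} - \tfrac{1}{4}ab + \tfrac{265}{76}b^{2} + \tfrac{1}{2}b - \tfrac{17}{4} → -\tfrac{1}{4}ab + \tfrac{63}{19}b^{2} + \tfrac{45}{38}b - \tfrac{17}{4}
  leading term ab: subtract (-\tfrac{3}{7})·h_3 from -\tfrac{1}{4}ab + \tfrac{63}{19}b^{2} + \tfrac{45}{38}b - \tfrac{17}{4} → \tfrac{63}{19}b^{2} - \tfrac{4}{7}a + \tfrac{186}{133}b - \tfrac{29}{7}
  leading term b^{2}: subtract (-\tfrac{21}{19})·f_1 from \tfrac{63}{19}b^{2} - \tfrac{4}{7}a + \tfrac{186}{133}b - \tfrac{29}{7} → -\tfrac{4}{7}a + \tfrac{39}{133}b + \tfrac{37}{133}
  leading term a: subtract (-\tfrac{7}{57})·h_4 from -\tfrac{4}{7}a + \tfrac{39}{133}b + \tfrac{37}{133} → 0
  remainder 0.

S(h_3,h_4): lcm = ab. S = \tfrac{39}{76}b^{2} - \tfrac{16}{7}a + \tfrac{715}{532}b + \tfrac{3}{7}.
  leading term b^{2}: subtract (-\tfrac{13}{76})·f_1 from \tfrac{39}{76}b^{2} - \tfrac{16}{7}a + \tfrac{715}{532}b + \tfrac{3}{7} → -\tfrac{16}{7}a + \tfrac{156}{133}b + \tfrac{148}{133}
  leading term a: subtract (-\tfrac{28}{57})·h_4 from -\tfrac{16}{7}a + \tfrac{156}{133}b + \tfrac{148}{133} → 0
  remainder 0.

Every S-polynomial of the final basis reduces to 0, so we have a Gröbner basis.
Inter-reduce: drop elements whose leading term is divisible by another's, tail-reduce, and make monic.
Reduced Gröbner basis: {b^{2} + \tfrac{1}{3}b - \tfrac{4}{3}, a - \tfrac{39}{76}b - \tfrac{37}{76}}.
Label its elements g_1 = b^{2} + \tfrac{1}{3}b - \tfrac{4}{3}, g_2 = a - \tfrac{39}{76}b - \tfrac{37}{76}.

Reduce p = \tfrac{2}{3}b^{3} + b^{2} - \tfrac{125}{27}b - \tfrac{1}{27} modulo G:
  leading term b^{3}: subtract (\tfrac{2}{3}b)·g_1 from \tfrac{2}{3}b^{3} + b^{2} - \tfrac{125}{27}b - \tfrac{1}{27} → \tfrac{7}{9}b^{2} - \tfrac{101}{27}b - \tfrac{1}{27}
  leading term b^{2}: subtract (\tfrac{7}{9})·g_1 from \tfrac{7}{9}b^{2} - \tfrac{101}{27}b - \tfrac{1}{27} → -4b + 1
  leading term b: no divisor's leading term divides it; move -4b to the remainder.
  leading term 1: no divisor's leading term divides it; move 1 to the remainder.
  normal form = -4b + 1.
The normal form is nonzero, so p ∉ I. Since p minus its normal form lies in I, I + (p) = I + (r) where r = -4b + 1; decide whether this ideal is the whole ring.
Run Buchberger on G together with r (pairs among the g_i already reduce to 0 since G is a Gröbner basis):
g_1 = b^{2} + \tfrac{1}{3}b - \tfrac{4}{3}, LT = b^{2}.
g_2 = a - \tfrac{39}{76}b - \tfrac{37}{76}, LT = a.
r = -4b + 1, LT = b.

S(g_1,g_2): leading monomials are coprime, so the S-polynomial reduces to 0 (Buchberger's first criterion).
S(g_1,r): lcm = b^{2}. S = \tfrac{7}{12}b - \tfrac{4}{3}.
  leading term b: subtract (-\tfrac{7}{48})·r from \tfrac{7}{12}b - \tfrac{4}{3} → -\tfrac{19}{16}
  leading term 1: no divisor's leading term divides it; move -\tfrac{19}{16} to the remainder.
  remainder -\tfrac{19}{16} ≠ 0; add m_4 = -\tfrac{19}{16} to the basis.

S(g_2,r): leading monomials are coprime, so the S-polynomial reduces to 0 (Buchberger's first criterion).
S(g_1,m_4): leading monomials are coprime, so the S-polynomial reduces to 0 (Buchberger's first criterion).
S(g_2,m_4): leading monomials are coprime, so the S-polynomial reduces to 0 (Buchberger's first criterion).
S(r,m_4): leading monomials are coprime, so the S-polynomial reduces to 0 (Buchberger's first criterion).
Every S-polynomial of the final basis reduces to 0, so we have a Gröbner basis.
Inter-reduce: drop elements whose leading term is divisible by another's, tail-reduce, and make monic.
Reduced Gröbner basis: {1}.
The reduced Gröbner basis of I + (p) is {1}: the ideal is the whole ring, so the enlarged system has no common solution — adjoining p is inconsistent.

The remainder on division by a Gröbner basis is unique — it is the normal form.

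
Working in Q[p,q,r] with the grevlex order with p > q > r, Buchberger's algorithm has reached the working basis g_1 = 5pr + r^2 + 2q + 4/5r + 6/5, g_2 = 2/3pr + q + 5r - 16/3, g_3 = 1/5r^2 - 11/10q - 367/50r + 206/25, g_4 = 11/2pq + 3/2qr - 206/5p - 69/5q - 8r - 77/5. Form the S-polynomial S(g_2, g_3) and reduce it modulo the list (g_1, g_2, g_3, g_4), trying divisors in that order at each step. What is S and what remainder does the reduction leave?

S(g_2, g_3) = 11/2pq + 367/10pr + 3/2qr + 15/2r^2 - 206/5p - 8r; remainder on division = 0.

lcm(LM(g_2), LM(g_3)) = pr^2.
S = (lcm/LT(g_2))·g_2 − (lcm/LT(g_3))·g_3 = 11/2pq + 367/10pr + 3/2qr + 15/2r^2 - 206/5p - 8r.
Reduce S modulo (g_1, g_2, g_3, g_4) in that order:
  leading term pq: subtract (1)·g_4 from 11/2pq + 367/10pr + 3/2qr + 15/2r^2 - 206/5p - 8r → 367/10pr + 15/2r^2 + 69/5q + 77/5
  leading term pr: subtract (367/50)·g_1 from 367/10pr + 15/2r^2 + 69/5q + 77/5 → 4/25r^2 - 22/25q - 734/125r + 824/125
  leading term r^2: subtract (4/5)·g_3 from 4/25r^2 - 22/25q - 734/125r + 824/125 → 0
The remainder is 0, so this S-polynomial contributes no new basis element.
An S-polynomial is built so that the two leading terms cancel; whether anything survives reduction is exactly the Gröbner-basis criterion.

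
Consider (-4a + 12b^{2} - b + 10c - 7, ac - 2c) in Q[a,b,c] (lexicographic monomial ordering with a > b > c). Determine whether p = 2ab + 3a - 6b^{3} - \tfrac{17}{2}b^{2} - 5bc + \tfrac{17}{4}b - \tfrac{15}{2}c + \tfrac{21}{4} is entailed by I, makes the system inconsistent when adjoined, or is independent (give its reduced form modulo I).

First compute the reduced Gröbner basis of I by Buchberger's algorithm.
f_1 = -4a + 12b^{2} - b + 10c - 7, LT = a.
f_2 = ac - 2c, LT = ac.

S(f_1,f_2): lcm = ac. S = -3b^{2}c + \tfrac{1}{4}bc - \tfrac{5}{2}c^{2} + \tfrac{15}{4}c.
  leading term b^{2}c: no divisor's leading term divides it; move -3b^{2}c to the remainder.
  leading term bc: no divisor's leading term divides it; move \tfrac{1}{4}bc to the remainder.
  leading term c^{2}: no divisor's leading term divides it; move -\tfrac{5}{2}c^{2} to the remainder.
  leading term c: no divisor's leading term divides it; move \tfrac{15}{4}c to the remainder.
  remainder -3b^{2}c + \tfrac{1}{4}bc - \tfrac{5}{2}c^{2} + \tfrac{15}{4}c ≠ 0; add h_3 = -3b^{2}c + \tfrac{1}{4}bc - \tfrac{5}{2}c^{2} + \tfrac{15}{4}c to the basis.

The other S-polynomials (S(f_1,h_3), S(f_2,h_3)) all reduce to 0 modulo the current basis, so we have a Gröbner basis.
Inter-reduce: drop elements whose leading term is divisible by another's, tail-reduce, and make monic.
Reduced Gröbner basis: {a - 3b^{2} + \tfrac{1}{4}b - \tfrac{5}{2}c + \tfrac{7}{4}, b^{2}c - \tfrac{1}{12}bc + \tfrac{5}{6}c^{2} - \tfrac{5}{4}c}.
Label its elements g_1 = a - 3b^{2} + \tfrac{1}{4}b - \tfrac{5}{2}c + \tfrac{7}{4}, g_2 = b^{2}c - \tfrac{1}{12}bc + \tfrac{5}{6}c^{2} - \tfrac{5}{4}c.

Reduce p = 2ab + 3a - 6b^{3} - \tfrac{17}{2}b^{2} - 5bc + \tfrac{17}{4}b - \tfrac{15}{2}c + \tfrac{21}{4} modulo G:
  leading term ab: subtract (2b)·g_1 from 2ab + 3a - 6b^{3} - \tfrac{17}{2}b^{2} - 5bc + \tfrac{17}{4}b - \tfrac{15}{2}c + \tfrac{21}{4} → 3a - 9b^{2} + \tfrac{3}{4}b - \tfrac{15}{2}c + \tfrac{21}{4}
  leading term a: subtract (3)·g_1 from 3a - 9b^{2} + \tfrac{3}{4}b - \tfrac{15}{2}c + \tfrac{21}{4} → 0
  normal form = 0.
Since the normal form is 0, p ∈ I.

2ab + 3a - 6b^{3} - \tfrac{17}{2}b^{2} - 5bc + \tfrac{17}{4}b - \tfrac{15}{2}c + \tfrac{21}{4} lies in I (it reduces to 0).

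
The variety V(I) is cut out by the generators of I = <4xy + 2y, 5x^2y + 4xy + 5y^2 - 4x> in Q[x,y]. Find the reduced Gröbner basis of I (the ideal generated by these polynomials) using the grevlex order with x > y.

f_1 = 4xy + 2y, LT = xy.
f_2 = 5x^2y + 4xy + 5y^2 - 4x, LT = x^2y.

S(f_1,f_2): lcm = x^2y. S = -3/10xy - y^2 + 4/5x.
  leading term xy: subtract (-3/40)·f_1 from -3/10xy - y^2 + 4/5x → -y^2 + 4/5x + 3/20y
  leading term y^2: no divisor's leading term divides it; move -y^2 to the remainder.
  leading term x: no divisor's leading term divides it; move 4/5x to the remainder.
  leading term y: no divisor's leading term divides it; move 3/20y to the remainder.
  remainder -y^2 + 4/5x + 3/20y ≠ 0; add g_3 = -y^2 + 4/5x + 3/20y to the basis.

S(f_1,g_3): lcm = xy^2. S = 4/5x^2 + 3/20xy + 1/2y^2.
  leading term x^2: no divisor's leading term divides it; move 4/5x^2 to the remainder.
  leading term xy: subtract (3/80)·f_1 from 3/20xy + 1/2y^2 → 1/2y^2 - 3/40y
  leading term y^2: subtract (-1/2)·g_3 from 1/2y^2 - 3/40y → 2/5x
  leading term x: no divisor's leading term divides it; move 2/5x to the remainder.
  remainder 4/5x^2 + 2/5x ≠ 0; add g_4 = 4/5x^2 + 2/5x to the basis.

The other S-polynomials (S(f_2,g_3), S(f_1,g_4), S(f_2,g_4), S(g_3,g_4)) all reduce to 0 modulo the current basis, so we have a Gröbner basis.
Inter-reduce: drop elements whose leading term is divisible by another's, tail-reduce, and make monic.

G = {x^2 + 1/2x, xy + 1/2y, y^2 - 4/5x - 3/20y}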